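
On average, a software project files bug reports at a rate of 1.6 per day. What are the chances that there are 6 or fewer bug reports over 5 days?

0.3134

Over the interval, μ = 1.6 × 5 = 8 (5 days).
P(N ≤ 6) = Σ_{j=0}^{6} e^(−μ) μ^j/j! ≈ 0.3134.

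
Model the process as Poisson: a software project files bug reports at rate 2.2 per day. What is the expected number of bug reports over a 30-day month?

E[N] = λt = 2.2 × 30 = 66 (a 30-day month = 30 days).

66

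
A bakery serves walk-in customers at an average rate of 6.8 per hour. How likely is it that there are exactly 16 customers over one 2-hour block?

Over the interval, μ = 6.8 × 2 = 13.6 (a 2-hour block = 2 hours).
P(N = 16) = e^(−μ) μ^16/16! = e^(−13.6) · 13.6^16/20922789888000 ≈ 0.0812.

0.0812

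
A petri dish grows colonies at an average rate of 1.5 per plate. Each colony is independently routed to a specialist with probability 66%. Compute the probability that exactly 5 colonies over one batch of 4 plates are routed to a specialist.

Thinning: the colonies that are routed to a specialist themselves form a Poisson process with rate 0.66 × 1.5 = 0.99 per plate.
Over the interval, μ = 0.99 × 4 = 3.96 (a batch of 4 plates = 4 plates).
P(N = 5) = e^(−3.96) · 3.96^5/5! ≈ 0.1547.

0.1547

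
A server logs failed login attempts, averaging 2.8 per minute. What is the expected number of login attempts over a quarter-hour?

E[N] = λt = 2.8 × 15 = 42 (a quarter-hour = 15 minutes).

42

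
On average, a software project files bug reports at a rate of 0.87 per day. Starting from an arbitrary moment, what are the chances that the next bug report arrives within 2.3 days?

Inter-arrival times are exponential with rate λ = 0.87 per day.
P(T ≤ 2.3) = 1 − e^(−λt) = 1 − e^(−0.87 × 2.3) = 1 − e^(−2.001) ≈ 0.8648.

0.8648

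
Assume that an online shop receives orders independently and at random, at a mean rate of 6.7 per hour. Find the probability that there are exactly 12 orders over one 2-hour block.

Over the interval, μ = 6.7 × 2 = 13.4 (a 2-hour block = 2 hours).
P(N = 12) = e^(−μ) μ^12/12! = e^(−13.4) · 13.4^12/479001600 ≈ 0.1060.

0.1060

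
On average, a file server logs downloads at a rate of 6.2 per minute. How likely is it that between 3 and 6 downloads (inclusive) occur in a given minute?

0.5206

With mean μ = 6.2 per minute,
P(3 ≤ N ≤ 6) = Σ_{j=3}^{6} e^(−6.2) · 6.2^j/j! ≈ 0.5206.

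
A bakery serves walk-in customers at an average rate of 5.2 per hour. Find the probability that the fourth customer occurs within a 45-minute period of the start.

0.5468

Over the interval, μ = 5.2 × 0.75 = 3.9 (a 45-minute period = 0.75 hours).
The fourth arrival falls in the interval iff at least 4 events occur there: P(S_4 ≤ t) = P(N ≥ 4) = 1 − P(N ≤ 3) ≈ 0.5468.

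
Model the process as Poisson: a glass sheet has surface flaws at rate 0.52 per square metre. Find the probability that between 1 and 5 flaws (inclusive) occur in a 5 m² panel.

0.8767

Over the interval, μ = 0.52 × 5 = 2.6 (a 5 m² panel = 5 square metres).
P(1 ≤ N ≤ 5) = Σ_{j=1}^{5} e^(−2.6) · 2.6^j/j! ≈ 0.8767.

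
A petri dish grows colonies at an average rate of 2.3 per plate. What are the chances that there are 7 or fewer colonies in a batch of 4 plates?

Over the interval, μ = 2.3 × 4 = 9.2 (a batch of 4 plates = 4 plates).
P(N ≤ 7) = Σ_{j=0}^{7} e^(−μ) μ^j/j! ≈ 0.3010.

0.3010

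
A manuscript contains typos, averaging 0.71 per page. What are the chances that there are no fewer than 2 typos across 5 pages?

Over the interval, μ = 0.71 × 5 = 3.55 (5 pages).
P(N ≥ 2) = 1 − P(N ≤ 1) = 1 − Σ_{j=0}^{1} e^(−μ) μ^j/j! ≈ 0.8693.

0.8693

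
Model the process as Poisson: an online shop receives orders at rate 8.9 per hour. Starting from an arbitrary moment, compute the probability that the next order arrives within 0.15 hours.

Inter-arrival times are exponential with rate λ = 8.9 per hour.
P(T ≤ 0.15) = 1 − e^(−λt) = 1 − e^(−8.9 × 0.15) = 1 − e^(−1.335) ≈ 0.7368.

0.7368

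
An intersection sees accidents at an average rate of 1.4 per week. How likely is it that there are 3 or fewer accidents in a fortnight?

0.6919

Over the interval, μ = 1.4 × 2 = 2.8 (a fortnight = 2 weeks).
P(N ≤ 3) = Σ_{j=0}^{3} e^(−μ) μ^j/j! ≈ 0.6919.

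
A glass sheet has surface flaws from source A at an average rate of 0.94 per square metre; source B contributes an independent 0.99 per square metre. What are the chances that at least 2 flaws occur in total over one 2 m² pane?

0.8976

Independent Poisson processes superpose: combined rate λ = 0.94 + 0.99 = 1.93 per square metre.
Over the interval, μ = 1.93 × 2 = 3.86 (a 2 m² pane = 2 square metres).
P(N ≥ 2) = 1 − P(N ≤ 1) ≈ 0.8976.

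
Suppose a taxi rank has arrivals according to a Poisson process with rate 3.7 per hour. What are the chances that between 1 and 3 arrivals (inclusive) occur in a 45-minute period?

Over the interval, μ = 3.7 × 0.75 = 2.775 (a 45-minute period = 0.75 hours).
P(1 ≤ N ≤ 3) = Σ_{j=1}^{3} e^(−2.775) · 2.775^j/j! ≈ 0.6351.

0.6351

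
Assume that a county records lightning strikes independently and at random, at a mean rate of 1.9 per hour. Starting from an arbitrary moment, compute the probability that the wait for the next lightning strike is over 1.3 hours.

The wait for the next event is exponential with rate λ = 1.9 per hour.
P(T > 1.3) = e^(−λt) = e^(−1.9 × 1.3) = e^(−2.47) ≈ 0.0846.

0.0846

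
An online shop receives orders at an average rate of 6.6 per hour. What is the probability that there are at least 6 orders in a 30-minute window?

0.1171

Over the interval, μ = 6.6 × 0.5 = 3.3 (a 30-minute window = 0.5 hours).
P(N ≥ 6) = 1 − P(N ≤ 5) = 1 − Σ_{j=0}^{5} e^(−μ) μ^j/j! ≈ 0.1171.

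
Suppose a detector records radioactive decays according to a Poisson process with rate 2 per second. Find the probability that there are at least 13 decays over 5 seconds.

0.2084

Over the interval, μ = 2 × 5 = 10 (5 seconds).
P(N ≥ 13) = 1 − P(N ≤ 12) = 1 − Σ_{j=0}^{12} e^(−μ) μ^j/j! ≈ 0.2084.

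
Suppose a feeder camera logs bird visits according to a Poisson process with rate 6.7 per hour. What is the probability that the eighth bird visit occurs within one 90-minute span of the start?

0.7842

Over the interval, μ = 6.7 × 1.5 = 10.05 (a 90-minute span = 1.5 hours).
The eighth arrival falls in the interval iff at least 8 events occur there: P(S_8 ≤ t) = P(N ≥ 8) = 1 − P(N ≤ 7) ≈ 0.7842.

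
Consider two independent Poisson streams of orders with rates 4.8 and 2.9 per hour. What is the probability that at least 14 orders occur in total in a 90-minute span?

Independent Poisson processes superpose: combined rate λ = 4.8 + 2.9 = 7.7 per hour.
Over the interval, μ = 7.7 × 1.5 = 11.55 (a 90-minute span = 1.5 hours).
P(N ≥ 14) = 1 − P(N ≤ 13) ≈ 0.2720.

0.2720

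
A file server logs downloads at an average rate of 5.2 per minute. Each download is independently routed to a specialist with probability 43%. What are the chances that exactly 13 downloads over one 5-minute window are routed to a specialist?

0.0955

Thinning: the downloads that are routed to a specialist themselves form a Poisson process with rate 0.43 × 5.2 = 2.236 per minute.
Over the interval, μ = 2.236 × 5 = 11.18 (a 5-minute window = 5 minutes).
P(N = 13) = e^(−11.18) · 11.18^13/13! ≈ 0.0955.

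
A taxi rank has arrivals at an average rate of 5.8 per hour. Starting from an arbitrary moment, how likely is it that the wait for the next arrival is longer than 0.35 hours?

The wait for the next event is exponential with rate λ = 5.8 per hour.
P(T > 0.35) = e^(−λt) = e^(−5.8 × 0.35) = e^(−2.03) ≈ 0.1313.

0.1313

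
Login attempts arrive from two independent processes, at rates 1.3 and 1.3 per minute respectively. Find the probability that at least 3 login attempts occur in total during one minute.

Independent Poisson processes superpose: combined rate λ = 1.3 + 1.3 = 2.6 per minute.
So μ = 2.6.
P(N ≥ 3) = 1 − P(N ≤ 2) ≈ 0.4816.

0.4816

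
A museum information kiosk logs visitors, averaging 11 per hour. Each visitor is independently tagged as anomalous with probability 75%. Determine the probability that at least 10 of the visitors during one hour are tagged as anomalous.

0.3148

Thinning: the visitors that are tagged as anomalous themselves form a Poisson process with rate 0.75 × 11 = 8.25 per hour.
So μ = 8.25.
P(N ≥ 10) = 1 − P(N ≤ 9) ≈ 0.3148.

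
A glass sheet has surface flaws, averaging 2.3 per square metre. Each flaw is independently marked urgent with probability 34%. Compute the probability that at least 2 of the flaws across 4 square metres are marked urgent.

0.8192

Thinning: the flaws that are marked urgent themselves form a Poisson process with rate 0.34 × 2.3 = 0.782 per square metre.
Over the interval, μ = 0.782 × 4 = 3.128 (4 square metres).
P(N ≥ 2) = 1 − P(N ≤ 1) ≈ 0.8192.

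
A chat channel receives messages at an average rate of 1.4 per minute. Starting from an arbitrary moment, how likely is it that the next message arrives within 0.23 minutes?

Inter-arrival times are exponential with rate λ = 1.4 per minute.
P(T ≤ 0.23) = 1 − e^(−λt) = 1 − e^(−1.4 × 0.23) = 1 − e^(−0.322) ≈ 0.2753.

0.2753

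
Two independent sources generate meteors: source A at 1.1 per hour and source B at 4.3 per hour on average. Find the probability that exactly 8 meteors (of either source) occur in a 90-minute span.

Independent Poisson processes superpose: combined rate λ = 1.1 + 4.3 = 5.4 per hour.
Over the interval, μ = 5.4 × 1.5 = 8.1 (a 90-minute span = 1.5 hours).
P(N = 8) = e^(−8.1) · 8.1^8/8! ≈ 0.1395.

0.1395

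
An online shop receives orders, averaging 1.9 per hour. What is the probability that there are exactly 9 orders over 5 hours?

Over the interval, μ = 1.9 × 5 = 9.5 (5 hours).
P(N = 9) = e^(−μ) μ^9/9! = e^(−9.5) · 9.5^9/362880 ≈ 0.1300.

0.1300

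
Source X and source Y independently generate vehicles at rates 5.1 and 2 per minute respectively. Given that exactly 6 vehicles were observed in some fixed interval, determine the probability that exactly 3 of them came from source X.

0.1657

Given the total, each event is independently from source X with probability p = λ_X/(λ_X+λ_Y) = 5.1/7.1 ≈ 0.7183.
So K ~ Binomial(6, 5.1/7.1): P(K = 3) = C(6,3) · (5.1/7.1)^3 · (2/7.1)^3 ≈ 0.1657.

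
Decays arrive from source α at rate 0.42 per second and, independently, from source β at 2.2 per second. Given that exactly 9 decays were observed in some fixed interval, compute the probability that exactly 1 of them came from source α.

Given the total, each event is independently from source α with probability p = λ_α/(λ_α+λ_β) = 0.42/2.62 ≈ 0.1603.
So K ~ Binomial(9, 0.42/2.62): P(K = 1) = C(9,1) · (0.42/2.62)^1 · (2.2/2.62)^8 ≈ 0.3566.

0.3566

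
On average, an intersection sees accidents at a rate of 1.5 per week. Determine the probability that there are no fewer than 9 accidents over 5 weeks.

Over the interval, μ = 1.5 × 5 = 7.5 (5 weeks).
P(N ≥ 9) = 1 − P(N ≤ 8) = 1 − Σ_{j=0}^{8} e^(−μ) μ^j/j! ≈ 0.3380.

0.3380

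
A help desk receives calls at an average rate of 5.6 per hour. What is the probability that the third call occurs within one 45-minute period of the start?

Over the interval, μ = 5.6 × 0.75 = 4.2 (a 45-minute period = 0.75 hours).
The third arrival falls in the interval iff at least 3 events occur there: P(S_3 ≤ t) = P(N ≥ 3) = 1 − P(N ≤ 2) ≈ 0.7898.

0.7898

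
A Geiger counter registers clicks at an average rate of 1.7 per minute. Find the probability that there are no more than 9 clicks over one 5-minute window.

Over the interval, μ = 1.7 × 5 = 8.5 (a 5-minute window = 5 minutes).
P(N ≤ 9) = Σ_{j=0}^{9} e^(−μ) μ^j/j! ≈ 0.6530.

0.6530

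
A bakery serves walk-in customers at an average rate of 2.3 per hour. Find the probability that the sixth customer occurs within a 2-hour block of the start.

Over the interval, μ = 2.3 × 2 = 4.6 (a 2-hour block = 2 hours).
The sixth arrival falls in the interval iff at least 6 events occur there: P(S_6 ≤ t) = P(N ≥ 6) = 1 − P(N ≤ 5) ≈ 0.3142.

0.3142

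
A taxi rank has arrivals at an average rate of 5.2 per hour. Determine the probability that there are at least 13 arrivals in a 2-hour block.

0.2478

Over the interval, μ = 5.2 × 2 = 10.4 (a 2-hour block = 2 hours).
P(N ≥ 13) = 1 − P(N ≤ 12) = 1 − Σ_{j=0}^{12} e^(−μ) μ^j/j! ≈ 0.2478.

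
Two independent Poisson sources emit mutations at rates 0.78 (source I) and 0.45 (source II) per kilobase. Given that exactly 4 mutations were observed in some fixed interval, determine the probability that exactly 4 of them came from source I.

Given the total, each event is independently from source I with probability p = λ_I/(λ_I+λ_II) = 0.78/1.23 ≈ 0.6341.
So K ~ Binomial(4, 0.78/1.23): P(K = 4) = C(4,4) · (0.78/1.23)^4 · (0.45/1.23)^0 ≈ 0.1617.

0.1617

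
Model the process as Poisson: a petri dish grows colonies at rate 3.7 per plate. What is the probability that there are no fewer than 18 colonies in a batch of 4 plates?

0.2344

Over the interval, μ = 3.7 × 4 = 14.8 (a batch of 4 plates = 4 plates).
P(N ≥ 18) = 1 − P(N ≤ 17) = 1 − Σ_{j=0}^{17} e^(−μ) μ^j/j! ≈ 0.2344.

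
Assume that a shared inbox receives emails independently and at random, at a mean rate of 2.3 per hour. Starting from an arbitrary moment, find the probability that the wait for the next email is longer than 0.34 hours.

0.4575

The wait for the next event is exponential with rate λ = 2.3 per hour.
P(T > 0.34) = e^(−λt) = e^(−2.3 × 0.34) = e^(−0.782) ≈ 0.4575.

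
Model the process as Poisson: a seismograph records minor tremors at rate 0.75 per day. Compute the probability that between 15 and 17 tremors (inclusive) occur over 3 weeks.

Over the interval, μ = 0.75 × 21 = 15.75 (3 weeks = 21 days).
P(15 ≤ N ≤ 17) = Σ_{j=15}^{17} e^(−15.75) · 15.75^j/j! ≈ 0.2914.

0.2914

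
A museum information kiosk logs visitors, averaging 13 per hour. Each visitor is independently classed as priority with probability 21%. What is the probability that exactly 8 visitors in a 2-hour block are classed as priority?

0.0833

Thinning: the visitors that are classed as priority themselves form a Poisson process with rate 0.21 × 13 = 2.73 per hour.
Over the interval, μ = 2.73 × 2 = 5.46 (a 2-hour block = 2 hours).
P(N = 8) = e^(−5.46) · 5.46^8/8! ≈ 0.0833.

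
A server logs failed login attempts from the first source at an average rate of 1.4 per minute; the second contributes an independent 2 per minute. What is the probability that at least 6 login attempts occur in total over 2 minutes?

Independent Poisson processes superpose: combined rate λ = 1.4 + 2 = 3.4 per minute.
Over the interval, μ = 3.4 × 2 = 6.8 (2 minutes).
P(N ≥ 6) = 1 − P(N ≤ 5) ≈ 0.6730.

0.6730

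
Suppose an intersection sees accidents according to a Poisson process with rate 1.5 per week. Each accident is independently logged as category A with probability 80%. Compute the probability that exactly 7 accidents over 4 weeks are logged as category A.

0.0959

Thinning: the accidents that are logged as category A themselves form a Poisson process with rate 0.8 × 1.5 = 1.2 per week.
Over the interval, μ = 1.2 × 4 = 4.8 (4 weeks).
P(N = 7) = e^(−4.8) · 4.8^7/7! ≈ 0.0959.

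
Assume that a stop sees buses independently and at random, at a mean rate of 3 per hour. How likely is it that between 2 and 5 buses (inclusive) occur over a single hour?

With mean μ = 3 per hour,
P(2 ≤ N ≤ 5) = Σ_{j=2}^{5} e^(−3) · 3^j/j! ≈ 0.7169.

0.7169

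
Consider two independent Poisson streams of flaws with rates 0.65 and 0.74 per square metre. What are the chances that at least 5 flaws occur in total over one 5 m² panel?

Independent Poisson processes superpose: combined rate λ = 0.65 + 0.74 = 1.39 per square metre.
Over the interval, μ = 1.39 × 5 = 6.95 (a 5 m² panel = 5 square metres).
P(N ≥ 5) = 1 − P(N ≤ 4) ≈ 0.8224.

0.8224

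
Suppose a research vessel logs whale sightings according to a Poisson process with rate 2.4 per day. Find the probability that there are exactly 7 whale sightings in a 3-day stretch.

Over the interval, μ = 2.4 × 3 = 7.2 (a 3-day stretch = 3 days).
P(N = 7) = e^(−μ) μ^7/7! = e^(−7.2) · 7.2^7/5040 ≈ 0.1486.

0.1486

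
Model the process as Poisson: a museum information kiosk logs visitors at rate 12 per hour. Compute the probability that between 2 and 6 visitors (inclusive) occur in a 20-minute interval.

0.7977

Over the interval, μ = 12 × 1/3 = 4 (a 20-minute interval = 1/3 hours).
P(2 ≤ N ≤ 6) = Σ_{j=2}^{6} e^(−4) · 4^j/j! ≈ 0.7977.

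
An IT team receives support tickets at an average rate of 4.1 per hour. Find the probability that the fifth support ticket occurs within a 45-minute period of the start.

Over the interval, μ = 4.1 × 0.75 = 3.075 (a 45-minute period = 0.75 hours).
The fifth arrival falls in the interval iff at least 5 events occur there: P(S_5 ≤ t) = P(N ≥ 5) = 1 − P(N ≤ 4) ≈ 0.1975.

0.1975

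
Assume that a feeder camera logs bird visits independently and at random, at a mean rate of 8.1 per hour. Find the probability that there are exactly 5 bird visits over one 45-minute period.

Over the interval, μ = 8.1 × 0.75 = 6.075 (a 45-minute period = 0.75 hours).
P(N = 5) = e^(−μ) μ^5/5! = e^(−6.075) · 6.075^5/120 ≈ 0.1586.

0.1586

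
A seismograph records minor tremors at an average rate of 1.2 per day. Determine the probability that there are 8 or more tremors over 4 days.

0.1133

Over the interval, μ = 1.2 × 4 = 4.8 (4 days).
P(N ≥ 8) = 1 − P(N ≤ 7) = 1 − Σ_{j=0}^{7} e^(−μ) μ^j/j! ≈ 0.1133.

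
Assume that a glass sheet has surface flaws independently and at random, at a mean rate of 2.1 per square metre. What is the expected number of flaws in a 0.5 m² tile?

1.05

E[N] = λt = 2.1 × 0.5 = 1.05 (a 0.5 m² tile = 0.5 square metres).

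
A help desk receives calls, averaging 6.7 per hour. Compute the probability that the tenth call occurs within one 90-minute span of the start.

0.5483

Over the interval, μ = 6.7 × 1.5 = 10.05 (a 90-minute span = 1.5 hours).
The tenth arrival falls in the interval iff at least 10 events occur there: P(S_10 ≤ t) = P(N ≥ 10) = 1 − P(N ≤ 9) ≈ 0.5483.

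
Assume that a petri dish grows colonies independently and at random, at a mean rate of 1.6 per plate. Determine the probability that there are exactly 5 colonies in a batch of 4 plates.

0.1487

Over the interval, μ = 1.6 × 4 = 6.4 (a batch of 4 plates = 4 plates).
P(N = 5) = e^(−μ) μ^5/5! = e^(−6.4) · 6.4^5/120 ≈ 0.1487.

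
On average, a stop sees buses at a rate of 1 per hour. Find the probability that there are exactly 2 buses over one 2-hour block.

0.2707

Over the interval, μ = 1 × 2 = 2 (a 2-hour block = 2 hours).
P(N = 2) = e^(−μ) μ^2/2! = e^(−2) · 2^2/2 ≈ 0.2707.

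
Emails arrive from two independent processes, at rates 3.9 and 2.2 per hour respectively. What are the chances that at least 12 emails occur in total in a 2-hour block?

0.5611

Independent Poisson processes superpose: combined rate λ = 3.9 + 2.2 = 6.1 per hour.
Over the interval, μ = 6.1 × 2 = 12.2 (a 2-hour block = 2 hours).
P(N ≥ 12) = 1 − P(N ≤ 11) ≈ 0.5611.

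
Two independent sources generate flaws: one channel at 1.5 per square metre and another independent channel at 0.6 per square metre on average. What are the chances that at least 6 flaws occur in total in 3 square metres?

Independent Poisson processes superpose: combined rate λ = 1.5 + 0.6 = 2.1 per square metre.
Over the interval, μ = 2.1 × 3 = 6.3 (3 square metres).
P(N ≥ 6) = 1 − P(N ≤ 5) ≈ 0.6012.

0.6012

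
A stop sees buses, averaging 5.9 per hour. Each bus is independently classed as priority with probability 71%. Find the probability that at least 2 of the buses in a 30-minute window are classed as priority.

Thinning: the buses that are classed as priority themselves form a Poisson process with rate 0.71 × 5.9 = 4.189 per hour.
Over the interval, μ = 4.189 × 0.5 = 2.0945 (a 30-minute window = 0.5 hours).
P(N ≥ 2) = 1 − P(N ≤ 1) ≈ 0.6190.

0.6190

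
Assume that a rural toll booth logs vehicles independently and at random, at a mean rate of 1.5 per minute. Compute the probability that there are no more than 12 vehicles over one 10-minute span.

0.2676

Over the interval, μ = 1.5 × 10 = 15 (a 10-minute span = 10 minutes).
P(N ≤ 12) = Σ_{j=0}^{12} e^(−μ) μ^j/j! ≈ 0.2676.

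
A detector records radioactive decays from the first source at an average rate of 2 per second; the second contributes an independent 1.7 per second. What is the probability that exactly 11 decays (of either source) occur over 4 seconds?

Independent Poisson processes superpose: combined rate λ = 2 + 1.7 = 3.7 per second.
Over the interval, μ = 3.7 × 4 = 14.8 (4 seconds).
P(N = 11) = e^(−14.8) · 14.8^11/11! ≈ 0.0698.

0.0698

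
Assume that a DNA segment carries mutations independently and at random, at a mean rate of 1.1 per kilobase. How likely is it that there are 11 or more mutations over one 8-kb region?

Over the interval, μ = 1.1 × 8 = 8.8 (an 8-kb region = 8 kilobases).
P(N ≥ 11) = 1 − P(N ≤ 10) = 1 − Σ_{j=0}^{10} e^(−μ) μ^j/j! ≈ 0.2706.

0.2706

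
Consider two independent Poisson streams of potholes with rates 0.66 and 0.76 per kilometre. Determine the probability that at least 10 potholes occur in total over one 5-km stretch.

0.1798

Independent Poisson processes superpose: combined rate λ = 0.66 + 0.76 = 1.42 per kilometre.
Over the interval, μ = 1.42 × 5 = 7.1 (a 5-km stretch = 5 kilometres).
P(N ≥ 10) = 1 − P(N ≤ 9) ≈ 0.1798.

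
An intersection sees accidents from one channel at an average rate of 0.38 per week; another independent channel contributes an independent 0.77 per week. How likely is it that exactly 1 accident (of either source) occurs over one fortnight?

Independent Poisson processes superpose: combined rate λ = 0.38 + 0.77 = 1.15 per week.
Over the interval, μ = 1.15 × 2 = 2.3 (a fortnight = 2 weeks).
P(N = 1) = e^(−2.3) · 2.3^1/1! ≈ 0.2306.

0.2306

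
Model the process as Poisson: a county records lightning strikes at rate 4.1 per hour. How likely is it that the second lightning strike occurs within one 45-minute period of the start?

0.8118

Over the interval, μ = 4.1 × 0.75 = 3.075 (a 45-minute period = 0.75 hours).
The second arrival falls in the interval iff at least 2 events occur there: P(S_2 ≤ t) = P(N ≥ 2) = 1 − P(N ≤ 1) ≈ 0.8118.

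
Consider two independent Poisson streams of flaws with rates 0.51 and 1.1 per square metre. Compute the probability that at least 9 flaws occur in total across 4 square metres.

Independent Poisson processes superpose: combined rate λ = 0.51 + 1.1 = 1.61 per square metre.
Over the interval, μ = 1.61 × 4 = 6.44 (4 square metres).
P(N ≥ 9) = 1 − P(N ≤ 8) ≈ 0.2013.

0.2013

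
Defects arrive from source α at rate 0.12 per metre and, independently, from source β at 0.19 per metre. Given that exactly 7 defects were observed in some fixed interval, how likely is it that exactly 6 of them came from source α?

Given the total, each event is independently from source α with probability p = λ_α/(λ_α+λ_β) = 0.12/0.31 ≈ 0.3871.
So K ~ Binomial(7, 0.12/0.31): P(K = 6) = C(7,6) · (0.12/0.31)^6 · (0.19/0.31)^1 ≈ 0.0144.

0.0144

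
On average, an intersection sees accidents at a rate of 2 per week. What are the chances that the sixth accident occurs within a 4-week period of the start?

Over the interval, μ = 2 × 4 = 8 (a 4-week period = 4 weeks).
The sixth arrival falls in the interval iff at least 6 events occur there: P(S_6 ≤ t) = P(N ≥ 6) = 1 − P(N ≤ 5) ≈ 0.8088.

0.8088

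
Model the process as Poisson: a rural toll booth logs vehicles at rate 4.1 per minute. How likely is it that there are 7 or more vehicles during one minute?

0.1214

With mean μ = 4.1 per minute,
P(N ≥ 7) = 1 − P(N ≤ 6) = 1 − Σ_{j=0}^{6} e^(−μ) μ^j/j! ≈ 0.1214.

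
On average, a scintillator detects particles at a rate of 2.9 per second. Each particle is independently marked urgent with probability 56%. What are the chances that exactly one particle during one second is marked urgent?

0.3201

Thinning: the particles that are marked urgent themselves form a Poisson process with rate 0.56 × 2.9 = 1.624 per second.
So μ = 1.624.
P(N = 1) = e^(−1.624) · 1.624^1/1! ≈ 0.3201.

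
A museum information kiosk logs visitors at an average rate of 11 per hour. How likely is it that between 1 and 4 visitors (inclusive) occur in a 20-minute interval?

0.6681

Over the interval, μ = 11 × 1/3 ≈ 3.66667 (a 20-minute interval = 1/3 hours).
P(1 ≤ N ≤ 4) = Σ_{j=1}^{4} e^(−3.66667) · 3.66667^j/j! ≈ 0.6681.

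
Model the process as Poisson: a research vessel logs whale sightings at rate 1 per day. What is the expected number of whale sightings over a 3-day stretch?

3

E[N] = λt = 1 × 3 = 3 (a 3-day stretch = 3 days).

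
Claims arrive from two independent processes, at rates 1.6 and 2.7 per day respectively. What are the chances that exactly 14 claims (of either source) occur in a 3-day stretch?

0.1013

Independent Poisson processes superpose: combined rate λ = 1.6 + 2.7 = 4.3 per day.
Over the interval, μ = 4.3 × 3 = 12.9 (a 3-day stretch = 3 days).
P(N = 14) = e^(−12.9) · 12.9^14/14! ≈ 0.1013.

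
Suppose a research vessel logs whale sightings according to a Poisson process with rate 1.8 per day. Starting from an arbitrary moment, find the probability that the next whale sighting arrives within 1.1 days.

0.8619

Inter-arrival times are exponential with rate λ = 1.8 per day.
P(T ≤ 1.1) = 1 − e^(−λt) = 1 − e^(−1.8 × 1.1) = 1 − e^(−1.98) ≈ 0.8619.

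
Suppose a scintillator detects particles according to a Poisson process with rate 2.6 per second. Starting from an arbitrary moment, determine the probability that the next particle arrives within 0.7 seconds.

Inter-arrival times are exponential with rate λ = 2.6 per second.
P(T ≤ 0.7) = 1 − e^(−λt) = 1 − e^(−2.6 × 0.7) = 1 − e^(−1.82) ≈ 0.8380.

0.8380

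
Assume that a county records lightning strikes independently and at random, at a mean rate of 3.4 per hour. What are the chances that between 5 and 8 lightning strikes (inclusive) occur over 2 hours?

Over the interval, μ = 3.4 × 2 = 6.8 (2 hours).
P(5 ≤ N ≤ 8) = Σ_{j=5}^{8} e^(−6.8) · 6.8^j/j! ≈ 0.5627.

0.5627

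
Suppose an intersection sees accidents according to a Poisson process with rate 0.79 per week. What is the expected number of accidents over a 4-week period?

E[N] = λt = 0.79 × 4 = 3.16 (a 4-week period = 4 weeks).

3.16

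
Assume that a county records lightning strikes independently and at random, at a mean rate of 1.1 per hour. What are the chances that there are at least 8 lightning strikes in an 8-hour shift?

Over the interval, μ = 1.1 × 8 = 8.8 (an 8-hour shift = 8 hours).
P(N ≥ 8) = 1 − P(N ≤ 7) = 1 − Σ_{j=0}^{7} e^(−μ) μ^j/j! ≈ 0.6522.

0.6522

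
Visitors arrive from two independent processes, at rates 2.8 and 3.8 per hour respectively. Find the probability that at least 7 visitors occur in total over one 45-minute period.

0.2305

Independent Poisson processes superpose: combined rate λ = 2.8 + 3.8 = 6.6 per hour.
Over the interval, μ = 6.6 × 0.75 = 4.95 (a 45-minute period = 0.75 hours).
P(N ≥ 7) = 1 − P(N ≤ 6) ≈ 0.2305.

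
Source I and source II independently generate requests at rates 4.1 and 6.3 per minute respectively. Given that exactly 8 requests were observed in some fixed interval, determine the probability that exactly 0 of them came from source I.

0.0181

Given the total, each event is independently from source I with probability p = λ_I/(λ_I+λ_II) = 4.1/10.4 ≈ 0.3942.
So K ~ Binomial(8, 4.1/10.4): P(K = 0) = C(8,0) · (4.1/10.4)^0 · (6.3/10.4)^8 ≈ 0.0181.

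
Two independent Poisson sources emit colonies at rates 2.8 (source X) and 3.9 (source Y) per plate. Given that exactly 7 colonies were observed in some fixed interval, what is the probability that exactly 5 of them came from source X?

Given the total, each event is independently from source X with probability p = λ_X/(λ_X+λ_Y) = 2.8/6.7 ≈ 0.4179.
So K ~ Binomial(7, 2.8/6.7): P(K = 5) = C(7,5) · (2.8/6.7)^5 · (3.9/6.7)^2 ≈ 0.0907.

0.0907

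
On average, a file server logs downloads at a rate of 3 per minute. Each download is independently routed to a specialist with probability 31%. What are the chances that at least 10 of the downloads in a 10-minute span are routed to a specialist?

0.4521

Thinning: the downloads that are routed to a specialist themselves form a Poisson process with rate 0.31 × 3 = 0.93 per minute.
Over the interval, μ = 0.93 × 10 = 9.3 (a 10-minute span = 10 minutes).
P(N ≥ 10) = 1 − P(N ≤ 9) ≈ 0.4521.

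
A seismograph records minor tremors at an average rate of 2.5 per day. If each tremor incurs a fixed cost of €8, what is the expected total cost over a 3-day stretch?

E[N] = 2.5 × 3 = 7.5 (a 3-day stretch = 3 days); E[cost] = 7.5 × €8 = €60.

€60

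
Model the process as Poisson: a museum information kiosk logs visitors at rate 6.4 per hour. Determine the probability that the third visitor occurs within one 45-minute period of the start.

Over the interval, μ = 6.4 × 0.75 = 4.8 (a 45-minute period = 0.75 hours).
The third arrival falls in the interval iff at least 3 events occur there: P(S_3 ≤ t) = P(N ≥ 3) = 1 − P(N ≤ 2) ≈ 0.8575.

0.8575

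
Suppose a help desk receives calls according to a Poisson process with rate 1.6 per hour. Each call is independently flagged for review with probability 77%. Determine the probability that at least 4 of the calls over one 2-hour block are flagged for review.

Thinning: the calls that are flagged for review themselves form a Poisson process with rate 0.77 × 1.6 = 1.232 per hour.
Over the interval, μ = 1.232 × 2 = 2.464 (a 2-hour block = 2 hours).
P(N ≥ 4) = 1 − P(N ≤ 3) ≈ 0.2348.

0.2348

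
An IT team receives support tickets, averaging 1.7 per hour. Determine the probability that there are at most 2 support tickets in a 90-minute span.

0.5311

Over the interval, μ = 1.7 × 1.5 = 2.55 (a 90-minute span = 1.5 hours).
P(N ≤ 2) = Σ_{j=0}^{2} e^(−μ) μ^j/j! ≈ 0.5311.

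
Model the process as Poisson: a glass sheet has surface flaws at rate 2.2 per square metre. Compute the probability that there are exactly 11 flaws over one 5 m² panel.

Over the interval, μ = 2.2 × 5 = 11 (a 5 m² panel = 5 square metres).
P(N = 11) = e^(−μ) μ^11/11! = e^(−11) · 11^11/39916800 ≈ 0.1194.

0.1194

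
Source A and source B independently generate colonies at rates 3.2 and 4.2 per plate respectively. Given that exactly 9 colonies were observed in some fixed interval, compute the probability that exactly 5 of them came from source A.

0.1977

Given the total, each event is independently from source A with probability p = λ_A/(λ_A+λ_B) = 3.2/7.4 ≈ 0.4324.
So K ~ Binomial(9, 3.2/7.4): P(K = 5) = C(9,5) · (3.2/7.4)^5 · (4.2/7.4)^4 ≈ 0.1977.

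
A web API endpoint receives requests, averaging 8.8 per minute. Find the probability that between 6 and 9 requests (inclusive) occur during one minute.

0.4854

With mean μ = 8.8 per minute,
P(6 ≤ N ≤ 9) = Σ_{j=6}^{9} e^(−8.8) · 8.8^j/j! ≈ 0.4854.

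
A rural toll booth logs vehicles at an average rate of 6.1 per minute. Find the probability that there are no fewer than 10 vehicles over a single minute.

0.0910

With mean μ = 6.1 per minute,
P(N ≥ 10) = 1 − P(N ≤ 9) = 1 − Σ_{j=0}^{9} e^(−μ) μ^j/j! ≈ 0.0910.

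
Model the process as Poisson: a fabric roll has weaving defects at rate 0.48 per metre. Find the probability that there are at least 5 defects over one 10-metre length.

0.5237

Over the interval, μ = 0.48 × 10 = 4.8 (a 10-metre length = 10 metres).
P(N ≥ 5) = 1 − P(N ≤ 4) = 1 − Σ_{j=0}^{4} e^(−μ) μ^j/j! ≈ 0.5237.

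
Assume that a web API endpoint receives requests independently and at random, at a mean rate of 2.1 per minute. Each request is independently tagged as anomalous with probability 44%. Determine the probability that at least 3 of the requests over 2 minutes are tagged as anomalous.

0.2823

Thinning: the requests that are tagged as anomalous themselves form a Poisson process with rate 0.44 × 2.1 = 0.924 per minute.
Over the interval, μ = 0.924 × 2 = 1.848 (2 minutes).
P(N ≥ 3) = 1 − P(N ≤ 2) ≈ 0.2823.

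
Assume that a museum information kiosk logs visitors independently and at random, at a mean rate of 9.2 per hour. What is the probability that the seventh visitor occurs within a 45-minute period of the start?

Over the interval, μ = 9.2 × 0.75 = 6.9 (a 45-minute period = 0.75 hours).
The seventh arrival falls in the interval iff at least 7 events occur there: P(S_7 ≤ t) = P(N ≥ 7) = 1 − P(N ≤ 6) ≈ 0.5353.

0.5353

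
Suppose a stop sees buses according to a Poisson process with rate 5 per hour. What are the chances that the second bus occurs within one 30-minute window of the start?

Over the interval, μ = 5 × 0.5 = 2.5 (a 30-minute window = 0.5 hours).
The second arrival falls in the interval iff at least 2 events occur there: P(S_2 ≤ t) = P(N ≥ 2) = 1 − P(N ≤ 1) ≈ 0.7127.

0.7127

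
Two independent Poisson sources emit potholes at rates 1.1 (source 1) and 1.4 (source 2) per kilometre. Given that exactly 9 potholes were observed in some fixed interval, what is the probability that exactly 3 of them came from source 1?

0.2207

Given the total, each event is independently from source 1 with probability p = λ_1/(λ_1+λ_2) = 1.1/2.5 = 0.4400.
So K ~ Binomial(9, 1.1/2.5): P(K = 3) = C(9,3) · (1.1/2.5)^3 · (1.4/2.5)^6 ≈ 0.2207.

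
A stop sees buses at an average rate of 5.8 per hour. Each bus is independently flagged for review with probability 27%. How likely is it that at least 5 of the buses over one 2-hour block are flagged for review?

0.2074

Thinning: the buses that are flagged for review themselves form a Poisson process with rate 0.27 × 5.8 = 1.566 per hour.
Over the interval, μ = 1.566 × 2 = 3.132 (a 2-hour block = 2 hours).
P(N ≥ 5) = 1 − P(N ≤ 4) ≈ 0.2074.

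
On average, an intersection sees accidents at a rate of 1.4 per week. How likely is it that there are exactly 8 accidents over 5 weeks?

0.1304

Over the interval, μ = 1.4 × 5 = 7 (5 weeks).
P(N = 8) = e^(−μ) μ^8/8! = e^(−7) · 7^8/40320 ≈ 0.1304.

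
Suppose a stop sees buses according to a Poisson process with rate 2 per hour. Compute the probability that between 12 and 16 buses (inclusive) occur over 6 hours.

0.4371

Over the interval, μ = 2 × 6 = 12 (6 hours).
P(12 ≤ N ≤ 16) = Σ_{j=12}^{16} e^(−12) · 12^j/j! ≈ 0.4371.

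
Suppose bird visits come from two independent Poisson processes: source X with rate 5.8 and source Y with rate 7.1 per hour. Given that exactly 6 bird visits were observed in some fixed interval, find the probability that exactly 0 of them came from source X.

Given the total, each event is independently from source X with probability p = λ_X/(λ_X+λ_Y) = 5.8/12.9 ≈ 0.4496.
So K ~ Binomial(6, 5.8/12.9): P(K = 0) = C(6,0) · (5.8/12.9)^0 · (7.1/12.9)^6 ≈ 0.0278.

0.0278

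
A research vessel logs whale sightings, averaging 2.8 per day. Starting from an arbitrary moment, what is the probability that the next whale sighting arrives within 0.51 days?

Inter-arrival times are exponential with rate λ = 2.8 per day.
P(T ≤ 0.51) = 1 − e^(−λt) = 1 − e^(−2.8 × 0.51) = 1 − e^(−1.428) ≈ 0.7602.

0.7602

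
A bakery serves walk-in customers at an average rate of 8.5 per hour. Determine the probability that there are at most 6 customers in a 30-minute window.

Over the interval, μ = 8.5 × 0.5 = 4.25 (a 30-minute window = 0.5 hours).
P(N ≤ 6) = Σ_{j=0}^{6} e^(−μ) μ^j/j! ≈ 0.8617.

0.8617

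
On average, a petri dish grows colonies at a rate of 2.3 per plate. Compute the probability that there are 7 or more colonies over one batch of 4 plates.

0.8108

Over the interval, μ = 2.3 × 4 = 9.2 (a batch of 4 plates = 4 plates).
P(N ≥ 7) = 1 − P(N ≤ 6) = 1 − Σ_{j=0}^{6} e^(−μ) μ^j/j! ≈ 0.8108.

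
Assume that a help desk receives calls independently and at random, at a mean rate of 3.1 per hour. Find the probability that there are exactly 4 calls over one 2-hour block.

Over the interval, μ = 3.1 × 2 = 6.2 (a 2-hour block = 2 hours).
P(N = 4) = e^(−μ) μ^4/4! = e^(−6.2) · 6.2^4/24 ≈ 0.1249.

0.1249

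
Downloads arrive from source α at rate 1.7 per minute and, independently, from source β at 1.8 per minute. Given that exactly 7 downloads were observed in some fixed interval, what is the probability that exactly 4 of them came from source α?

Given the total, each event is independently from source α with probability p = λ_α/(λ_α+λ_β) = 1.7/3.5 ≈ 0.4857.
So K ~ Binomial(7, 1.7/3.5): P(K = 4) = C(7,4) · (1.7/3.5)^4 · (1.8/3.5)^3 ≈ 0.2650.

0.2650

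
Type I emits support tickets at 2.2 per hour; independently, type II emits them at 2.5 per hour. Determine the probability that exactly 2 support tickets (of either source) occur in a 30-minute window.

0.2633

Independent Poisson processes superpose: combined rate λ = 2.2 + 2.5 = 4.7 per hour.
Over the interval, μ = 4.7 × 0.5 = 2.35 (a 30-minute window = 0.5 hours).
P(N = 2) = e^(−2.35) · 2.35^2/2! ≈ 0.2633.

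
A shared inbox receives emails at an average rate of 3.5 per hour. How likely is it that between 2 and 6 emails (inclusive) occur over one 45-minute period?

0.7194

Over the interval, μ = 3.5 × 0.75 = 2.625 (a 45-minute period = 0.75 hours).
P(2 ≤ N ≤ 6) = Σ_{j=2}^{6} e^(−2.625) · 2.625^j/j! ≈ 0.7194.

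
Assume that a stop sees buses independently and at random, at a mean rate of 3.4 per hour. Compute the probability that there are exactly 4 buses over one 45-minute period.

Over the interval, μ = 3.4 × 0.75 = 2.55 (a 45-minute period = 0.75 hours).
P(N = 4) = e^(−μ) μ^4/4! = e^(−2.55) · 2.55^4/24 ≈ 0.1376.

0.1376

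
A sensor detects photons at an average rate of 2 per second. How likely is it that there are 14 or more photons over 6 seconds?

Over the interval, μ = 2 × 6 = 12 (6 seconds).
P(N ≥ 14) = 1 − P(N ≤ 13) = 1 − Σ_{j=0}^{13} e^(−μ) μ^j/j! ≈ 0.3185.

0.3185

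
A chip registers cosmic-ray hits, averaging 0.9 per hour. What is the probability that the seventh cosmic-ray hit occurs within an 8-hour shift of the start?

Over the interval, μ = 0.9 × 8 = 7.2 (an 8-hour shift = 8 hours).
The seventh arrival falls in the interval iff at least 7 events occur there: P(S_7 ≤ t) = P(N ≥ 7) = 1 − P(N ≤ 6) ≈ 0.5796.

0.5796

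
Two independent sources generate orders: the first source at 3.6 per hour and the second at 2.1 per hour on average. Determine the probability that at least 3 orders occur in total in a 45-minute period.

0.7995

Independent Poisson processes superpose: combined rate λ = 3.6 + 2.1 = 5.7 per hour.
Over the interval, μ = 5.7 × 0.75 = 4.275 (a 45-minute period = 0.75 hours).
P(N ≥ 3) = 1 − P(N ≤ 2) ≈ 0.7995.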